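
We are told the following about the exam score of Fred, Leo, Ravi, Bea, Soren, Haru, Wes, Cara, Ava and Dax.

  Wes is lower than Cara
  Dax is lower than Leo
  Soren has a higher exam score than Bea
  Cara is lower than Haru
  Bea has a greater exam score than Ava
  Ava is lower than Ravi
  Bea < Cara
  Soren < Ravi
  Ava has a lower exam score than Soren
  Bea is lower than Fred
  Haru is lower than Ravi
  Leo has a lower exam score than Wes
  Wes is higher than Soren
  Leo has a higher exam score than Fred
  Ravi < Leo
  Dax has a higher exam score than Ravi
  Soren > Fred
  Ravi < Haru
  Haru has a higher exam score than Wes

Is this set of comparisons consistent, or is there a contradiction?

inconsistent

Chaining the given relations yields Ravi < Dax < Leo < Wes < Cara < Haru, so Ravi < Haru. But one relation states Haru < Ravi. These cannot both hold.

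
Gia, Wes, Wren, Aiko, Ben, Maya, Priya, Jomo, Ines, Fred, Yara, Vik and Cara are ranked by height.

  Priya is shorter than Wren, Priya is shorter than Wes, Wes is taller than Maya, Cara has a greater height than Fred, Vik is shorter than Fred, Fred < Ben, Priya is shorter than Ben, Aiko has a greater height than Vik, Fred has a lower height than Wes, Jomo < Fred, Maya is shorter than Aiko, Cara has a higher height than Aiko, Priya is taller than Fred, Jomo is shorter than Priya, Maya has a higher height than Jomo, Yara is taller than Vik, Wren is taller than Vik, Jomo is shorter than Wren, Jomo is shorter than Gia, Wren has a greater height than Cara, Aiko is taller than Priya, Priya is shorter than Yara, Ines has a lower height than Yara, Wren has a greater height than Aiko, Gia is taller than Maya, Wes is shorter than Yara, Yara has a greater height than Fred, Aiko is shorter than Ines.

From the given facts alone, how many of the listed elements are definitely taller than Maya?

Directly above Maya: Aiko, Wes, Gia.
One step further: Cara, Ines, Wren, Yara (7 so far).
Nothing else is reachable above Maya; 7 in all.

7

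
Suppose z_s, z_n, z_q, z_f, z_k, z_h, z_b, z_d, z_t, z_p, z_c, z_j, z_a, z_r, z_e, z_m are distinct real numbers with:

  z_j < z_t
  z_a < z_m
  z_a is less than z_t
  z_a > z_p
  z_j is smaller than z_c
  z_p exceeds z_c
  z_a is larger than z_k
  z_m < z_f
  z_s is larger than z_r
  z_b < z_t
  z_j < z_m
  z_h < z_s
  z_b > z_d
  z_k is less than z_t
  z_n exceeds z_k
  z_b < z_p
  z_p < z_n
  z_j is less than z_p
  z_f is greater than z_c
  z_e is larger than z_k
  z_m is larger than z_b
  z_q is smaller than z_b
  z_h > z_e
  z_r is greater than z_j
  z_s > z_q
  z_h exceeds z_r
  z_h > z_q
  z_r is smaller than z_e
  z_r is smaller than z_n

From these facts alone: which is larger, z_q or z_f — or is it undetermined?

z_q < z_b and z_b < z_p give z_q < z_p.
With z_p < z_a: z_q < z_b < z_p < z_a.
With z_a < z_m: z_q < z_b < z_p < z_a < z_m.
Then z_m < z_f extends the chain to z_f.
So z_f is larger.

z_f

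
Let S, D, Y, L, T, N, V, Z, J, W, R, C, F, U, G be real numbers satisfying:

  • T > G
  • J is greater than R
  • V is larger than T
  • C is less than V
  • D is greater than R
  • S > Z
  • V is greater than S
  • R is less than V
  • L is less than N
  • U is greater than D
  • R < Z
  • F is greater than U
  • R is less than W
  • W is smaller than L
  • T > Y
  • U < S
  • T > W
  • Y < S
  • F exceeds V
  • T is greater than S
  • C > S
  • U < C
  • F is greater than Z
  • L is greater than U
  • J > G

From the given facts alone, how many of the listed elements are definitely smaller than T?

From T the given relations immediately reach G, Y, W, S.
From those, R, Z, U — 7 in total.
From those, D — 8 in total.
Nothing else is reachable below T; 8 in all.

8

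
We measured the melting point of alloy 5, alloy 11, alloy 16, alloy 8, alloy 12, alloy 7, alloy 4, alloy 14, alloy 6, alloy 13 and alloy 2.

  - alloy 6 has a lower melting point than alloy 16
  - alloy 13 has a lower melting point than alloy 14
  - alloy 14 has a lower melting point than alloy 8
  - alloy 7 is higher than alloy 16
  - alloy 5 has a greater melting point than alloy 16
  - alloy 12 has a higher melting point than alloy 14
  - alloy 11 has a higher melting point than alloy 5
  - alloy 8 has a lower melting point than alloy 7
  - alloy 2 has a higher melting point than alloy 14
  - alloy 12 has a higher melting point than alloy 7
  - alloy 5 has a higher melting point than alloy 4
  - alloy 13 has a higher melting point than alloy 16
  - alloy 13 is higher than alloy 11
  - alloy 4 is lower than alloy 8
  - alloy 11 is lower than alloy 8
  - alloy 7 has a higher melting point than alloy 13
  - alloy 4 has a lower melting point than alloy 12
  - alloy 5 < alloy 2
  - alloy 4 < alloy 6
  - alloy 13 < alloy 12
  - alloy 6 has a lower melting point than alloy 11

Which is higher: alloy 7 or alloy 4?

Chaining the given relations: alloy 4 < alloy 6 < alloy 16 < alloy 5 < alloy 11 < alloy 13 < alloy 14 < alloy 8 < alloy 7.
So alloy 4 < alloy 7; alloy 7 is the higher of the two.

alloy 7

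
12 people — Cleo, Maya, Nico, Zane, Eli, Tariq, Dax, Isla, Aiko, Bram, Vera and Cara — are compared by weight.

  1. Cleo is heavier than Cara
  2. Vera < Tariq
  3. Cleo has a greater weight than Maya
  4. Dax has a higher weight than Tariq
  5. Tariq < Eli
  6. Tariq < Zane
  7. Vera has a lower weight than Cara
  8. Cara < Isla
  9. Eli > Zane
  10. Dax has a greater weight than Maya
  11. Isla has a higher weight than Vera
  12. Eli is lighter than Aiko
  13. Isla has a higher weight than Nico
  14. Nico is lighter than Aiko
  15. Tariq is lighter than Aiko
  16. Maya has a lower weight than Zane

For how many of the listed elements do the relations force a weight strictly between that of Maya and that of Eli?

The relations place Maya below Eli. An element lies strictly between them when it is forced above Maya and also forced below Eli.
Above Maya: {Zane, Dax, Cleo, Aiko}. Below Eli: {Vera, Tariq, Zane}.
Intersection: {Zane} — 1.

1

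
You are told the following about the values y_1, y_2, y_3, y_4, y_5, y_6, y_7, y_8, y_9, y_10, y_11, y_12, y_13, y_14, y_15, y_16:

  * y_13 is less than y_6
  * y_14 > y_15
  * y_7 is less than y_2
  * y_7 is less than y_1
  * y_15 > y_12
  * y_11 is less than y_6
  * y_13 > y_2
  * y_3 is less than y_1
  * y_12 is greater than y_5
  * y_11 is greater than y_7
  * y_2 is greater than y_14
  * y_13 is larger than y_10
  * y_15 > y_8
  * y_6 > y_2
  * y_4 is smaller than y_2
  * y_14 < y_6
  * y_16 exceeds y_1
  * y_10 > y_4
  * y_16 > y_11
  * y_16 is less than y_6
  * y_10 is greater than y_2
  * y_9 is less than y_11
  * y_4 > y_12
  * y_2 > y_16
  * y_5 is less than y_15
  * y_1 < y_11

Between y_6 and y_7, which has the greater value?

Following the relations from y_7: y_7 < y_1 < y_11 < y_16 < y_2 < y_10 < y_13 < y_6.
So y_7 < y_6; y_6 is the larger of the two.

y_6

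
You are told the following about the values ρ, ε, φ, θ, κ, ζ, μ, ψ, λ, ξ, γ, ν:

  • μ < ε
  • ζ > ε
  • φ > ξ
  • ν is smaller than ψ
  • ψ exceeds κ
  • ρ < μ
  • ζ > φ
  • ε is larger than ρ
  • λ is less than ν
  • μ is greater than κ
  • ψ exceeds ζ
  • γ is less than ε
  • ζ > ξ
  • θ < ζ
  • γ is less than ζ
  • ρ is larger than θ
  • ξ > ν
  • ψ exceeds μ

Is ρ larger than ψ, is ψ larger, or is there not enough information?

ψ

ρ < μ and μ < ε give ρ < ε.
With ε < ζ: ρ < μ < ε < ζ.
With ζ < ψ: ρ < μ < ε < ζ < ψ.
So ψ is larger.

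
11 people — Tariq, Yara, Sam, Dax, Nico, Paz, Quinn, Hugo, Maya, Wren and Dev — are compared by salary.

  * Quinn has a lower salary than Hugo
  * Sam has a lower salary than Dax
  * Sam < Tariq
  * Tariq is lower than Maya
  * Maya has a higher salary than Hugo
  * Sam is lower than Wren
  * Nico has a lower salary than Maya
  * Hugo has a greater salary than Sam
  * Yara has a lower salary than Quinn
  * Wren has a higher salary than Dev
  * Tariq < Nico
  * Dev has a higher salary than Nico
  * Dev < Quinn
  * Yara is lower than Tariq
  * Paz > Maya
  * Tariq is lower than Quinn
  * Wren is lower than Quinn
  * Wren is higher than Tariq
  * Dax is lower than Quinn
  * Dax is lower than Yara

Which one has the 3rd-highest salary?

Chaining the given pairs: Sam < Dax < Yara < Tariq < Nico < Dev < Wren < Quinn < Hugo < Maya < Paz.
The 3rd largest is Hugo.

Hugo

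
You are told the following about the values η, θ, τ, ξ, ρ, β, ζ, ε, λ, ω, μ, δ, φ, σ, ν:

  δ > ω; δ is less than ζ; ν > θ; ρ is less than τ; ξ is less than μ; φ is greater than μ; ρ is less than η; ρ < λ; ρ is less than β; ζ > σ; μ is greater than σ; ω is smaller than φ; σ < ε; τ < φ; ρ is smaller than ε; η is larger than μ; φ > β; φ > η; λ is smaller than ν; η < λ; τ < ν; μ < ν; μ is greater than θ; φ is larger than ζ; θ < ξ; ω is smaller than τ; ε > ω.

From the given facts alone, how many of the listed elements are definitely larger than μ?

The elements the relations force above μ are η, φ, λ, ν — no chain reaches any other.
That is 4.

4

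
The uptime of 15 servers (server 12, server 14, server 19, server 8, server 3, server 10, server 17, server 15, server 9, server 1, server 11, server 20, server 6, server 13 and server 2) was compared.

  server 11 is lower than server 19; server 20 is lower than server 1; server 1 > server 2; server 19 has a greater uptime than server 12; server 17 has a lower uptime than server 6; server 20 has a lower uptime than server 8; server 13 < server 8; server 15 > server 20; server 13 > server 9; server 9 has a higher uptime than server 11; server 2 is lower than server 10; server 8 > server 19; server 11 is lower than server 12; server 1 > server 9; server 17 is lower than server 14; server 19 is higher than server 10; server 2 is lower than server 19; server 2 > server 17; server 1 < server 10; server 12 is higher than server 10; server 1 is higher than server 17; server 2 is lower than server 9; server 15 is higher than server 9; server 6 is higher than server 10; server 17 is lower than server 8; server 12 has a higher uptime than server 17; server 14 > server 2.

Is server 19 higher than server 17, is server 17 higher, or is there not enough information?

server 17 < server 2 and server 2 < server 9 give server 17 < server 9.
With server 9 < server 1: server 17 < server 2 < server 9 < server 1.
Then server 1 < server 10 extends the chain to server 10.
With server 10 < server 12: server 17 < server 2 < server 9 < server 1 < server 10 < server 12.
Then server 12 < server 19 extends the chain to server 19.
So server 19 is higher.

server 19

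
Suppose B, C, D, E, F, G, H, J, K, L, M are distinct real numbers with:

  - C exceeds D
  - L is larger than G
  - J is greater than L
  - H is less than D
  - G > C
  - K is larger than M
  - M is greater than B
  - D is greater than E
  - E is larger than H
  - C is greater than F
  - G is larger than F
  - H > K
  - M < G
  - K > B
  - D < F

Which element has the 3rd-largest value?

Chaining the given pairs: B < M < K < H < E < D < F < C < G < L < J.
Counting 3 from the largest end gives G.

G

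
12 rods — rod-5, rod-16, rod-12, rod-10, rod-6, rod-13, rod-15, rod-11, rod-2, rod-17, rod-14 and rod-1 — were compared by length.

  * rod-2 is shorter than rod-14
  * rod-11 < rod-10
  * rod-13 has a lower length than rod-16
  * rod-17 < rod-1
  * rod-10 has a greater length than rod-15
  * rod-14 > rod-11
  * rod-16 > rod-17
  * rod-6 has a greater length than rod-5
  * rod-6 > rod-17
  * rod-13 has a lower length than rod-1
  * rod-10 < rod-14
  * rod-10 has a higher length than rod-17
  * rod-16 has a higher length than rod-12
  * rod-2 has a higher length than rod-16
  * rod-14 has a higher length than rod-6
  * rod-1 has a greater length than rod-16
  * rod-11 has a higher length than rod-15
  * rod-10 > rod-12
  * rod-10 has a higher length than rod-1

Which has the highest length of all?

rod-13 is not greatest since rod-13 < rod-1; rod-5 is not greatest since rod-5 < rod-6; rod-12 is not greatest since rod-12 < rod-16; rod-17 is not greatest since rod-17 < rod-16; rod-16 is not greatest since rod-16 < rod-2; rod-15 is not greatest since rod-15 < rod-10; rod-6 is not greatest since rod-6 < rod-14; rod-1 is not greatest since rod-1 < rod-10; rod-2 is not greatest since rod-2 < rod-14; rod-11 is not greatest since rod-11 < rod-14; rod-10 is not greatest since rod-10 < rod-14.
Only rod-14 has nothing above it, so rod-14 is the highest length.

rod-14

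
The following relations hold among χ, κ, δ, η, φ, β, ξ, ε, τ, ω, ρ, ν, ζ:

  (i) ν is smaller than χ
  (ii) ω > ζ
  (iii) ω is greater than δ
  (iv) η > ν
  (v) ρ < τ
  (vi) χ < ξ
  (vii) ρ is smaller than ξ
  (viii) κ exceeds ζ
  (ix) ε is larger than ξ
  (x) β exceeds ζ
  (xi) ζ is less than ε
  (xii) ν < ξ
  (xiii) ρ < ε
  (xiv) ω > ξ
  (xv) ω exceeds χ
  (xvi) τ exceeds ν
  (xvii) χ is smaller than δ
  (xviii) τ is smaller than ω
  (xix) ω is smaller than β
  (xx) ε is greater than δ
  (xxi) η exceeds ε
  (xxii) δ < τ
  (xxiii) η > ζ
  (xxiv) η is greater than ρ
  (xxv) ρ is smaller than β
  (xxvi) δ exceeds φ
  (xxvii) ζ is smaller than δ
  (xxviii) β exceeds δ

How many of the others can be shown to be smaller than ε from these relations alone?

Directly below ε: ρ, ζ, ξ, δ.
One step further: ν, χ, φ (7 so far).
Nothing else is reachable below ε; 7 in all.

7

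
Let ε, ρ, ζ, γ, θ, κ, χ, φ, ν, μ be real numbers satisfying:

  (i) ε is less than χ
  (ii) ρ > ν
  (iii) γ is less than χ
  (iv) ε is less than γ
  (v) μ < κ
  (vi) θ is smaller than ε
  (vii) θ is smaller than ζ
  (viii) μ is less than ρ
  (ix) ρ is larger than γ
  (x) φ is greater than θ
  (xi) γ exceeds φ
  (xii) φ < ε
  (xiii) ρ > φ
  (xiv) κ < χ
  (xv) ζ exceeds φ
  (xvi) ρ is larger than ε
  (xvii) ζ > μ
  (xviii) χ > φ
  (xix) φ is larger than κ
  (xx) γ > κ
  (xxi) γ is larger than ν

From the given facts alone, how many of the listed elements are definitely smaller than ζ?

Directly below ζ: μ, θ, φ.
One step further: κ (4 so far).
Nothing else is reachable below ζ; 4 in all.

4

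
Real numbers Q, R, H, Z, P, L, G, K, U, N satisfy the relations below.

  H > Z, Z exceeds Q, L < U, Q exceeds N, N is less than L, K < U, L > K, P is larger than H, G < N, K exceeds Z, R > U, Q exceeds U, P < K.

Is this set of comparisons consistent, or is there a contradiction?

inconsistent

Chaining the given relations yields Q < Z < H < P < K < L < U, so Q < U. But one relation states U < Q. These cannot both hold.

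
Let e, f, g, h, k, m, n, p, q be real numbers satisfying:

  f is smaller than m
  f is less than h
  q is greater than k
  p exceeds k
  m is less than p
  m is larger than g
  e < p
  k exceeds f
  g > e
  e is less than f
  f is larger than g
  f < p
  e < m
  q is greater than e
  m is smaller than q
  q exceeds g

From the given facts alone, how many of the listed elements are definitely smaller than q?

5

From q the given relations immediately reach e, g, m, k.
From those, f — 5 in total.
Nothing else is reachable below q; 5 in all.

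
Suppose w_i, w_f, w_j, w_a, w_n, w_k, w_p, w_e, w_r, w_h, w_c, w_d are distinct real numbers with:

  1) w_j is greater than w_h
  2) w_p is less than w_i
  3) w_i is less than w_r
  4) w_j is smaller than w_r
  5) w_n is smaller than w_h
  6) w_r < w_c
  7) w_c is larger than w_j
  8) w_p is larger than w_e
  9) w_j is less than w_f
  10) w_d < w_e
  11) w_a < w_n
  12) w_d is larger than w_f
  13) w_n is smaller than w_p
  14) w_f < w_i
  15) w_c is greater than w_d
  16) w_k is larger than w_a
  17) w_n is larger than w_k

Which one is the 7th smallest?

Chaining the given pairs: w_a < w_k < w_n < w_h < w_j < w_f < w_d < w_e < w_p < w_i < w_r < w_c.
The 7th smallest is w_d.

w_d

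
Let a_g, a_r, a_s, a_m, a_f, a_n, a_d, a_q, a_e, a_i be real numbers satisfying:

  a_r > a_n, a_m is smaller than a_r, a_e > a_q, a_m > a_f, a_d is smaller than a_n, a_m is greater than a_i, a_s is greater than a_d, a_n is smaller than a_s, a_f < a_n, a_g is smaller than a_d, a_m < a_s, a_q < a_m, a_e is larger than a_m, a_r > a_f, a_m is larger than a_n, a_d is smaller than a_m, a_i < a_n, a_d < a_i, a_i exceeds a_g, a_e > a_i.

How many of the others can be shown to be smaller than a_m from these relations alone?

Directly below a_m: a_f, a_d, a_i, a_q, a_n.
One step further: a_g (6 so far).
No other element is forced below a_m by the given relations, so the count is 6.

6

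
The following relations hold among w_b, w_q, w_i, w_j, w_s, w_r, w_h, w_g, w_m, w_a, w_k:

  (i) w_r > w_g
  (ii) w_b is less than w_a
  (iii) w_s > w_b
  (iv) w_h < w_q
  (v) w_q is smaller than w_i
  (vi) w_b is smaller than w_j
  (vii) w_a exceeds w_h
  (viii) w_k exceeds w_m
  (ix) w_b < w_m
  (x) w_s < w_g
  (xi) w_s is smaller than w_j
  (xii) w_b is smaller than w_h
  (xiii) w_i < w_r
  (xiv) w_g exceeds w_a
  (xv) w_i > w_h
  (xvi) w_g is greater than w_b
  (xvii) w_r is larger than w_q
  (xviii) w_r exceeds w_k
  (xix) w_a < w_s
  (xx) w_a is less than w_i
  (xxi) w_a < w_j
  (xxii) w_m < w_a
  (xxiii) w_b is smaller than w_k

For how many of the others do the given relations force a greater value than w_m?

7

From w_m the given relations immediately reach w_a, w_k.
From those, w_i, w_s, w_j, w_g, w_r — 7 in total.
Nothing else is reachable above w_m; 7 in all.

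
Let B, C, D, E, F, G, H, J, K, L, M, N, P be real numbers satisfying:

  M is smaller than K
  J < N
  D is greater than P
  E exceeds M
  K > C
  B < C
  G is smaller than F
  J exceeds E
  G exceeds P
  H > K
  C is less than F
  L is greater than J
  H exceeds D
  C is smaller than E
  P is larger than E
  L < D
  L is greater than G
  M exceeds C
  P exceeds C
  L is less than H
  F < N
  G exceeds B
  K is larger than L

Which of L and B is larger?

B < C and C < M give B < M.
Then M < E extends the chain to E.
Then E < P extends the chain to P.
With P < G: B < C < M < E < P < G.
With G < L: B < C < M < E < P < G < L.
So B < L; L is the larger of the two.

L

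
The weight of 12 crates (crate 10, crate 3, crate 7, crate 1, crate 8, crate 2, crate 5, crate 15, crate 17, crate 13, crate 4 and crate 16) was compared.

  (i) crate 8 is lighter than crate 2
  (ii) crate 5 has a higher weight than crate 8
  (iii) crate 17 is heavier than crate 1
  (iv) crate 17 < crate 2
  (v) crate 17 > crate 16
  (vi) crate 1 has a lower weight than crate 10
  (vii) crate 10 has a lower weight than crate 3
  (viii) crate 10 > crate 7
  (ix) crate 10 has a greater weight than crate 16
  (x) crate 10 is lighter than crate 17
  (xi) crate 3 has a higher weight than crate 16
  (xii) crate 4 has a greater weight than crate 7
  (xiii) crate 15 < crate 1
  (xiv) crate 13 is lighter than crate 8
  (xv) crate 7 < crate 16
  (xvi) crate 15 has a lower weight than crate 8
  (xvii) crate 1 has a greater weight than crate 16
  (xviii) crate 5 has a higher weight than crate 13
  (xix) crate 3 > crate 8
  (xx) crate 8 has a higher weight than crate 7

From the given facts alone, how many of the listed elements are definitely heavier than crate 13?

4

From crate 13 the given relations immediately reach crate 8, crate 5.
From those, crate 2, crate 3 — 4 in total.
Nothing else is reachable above crate 13; 4 in all.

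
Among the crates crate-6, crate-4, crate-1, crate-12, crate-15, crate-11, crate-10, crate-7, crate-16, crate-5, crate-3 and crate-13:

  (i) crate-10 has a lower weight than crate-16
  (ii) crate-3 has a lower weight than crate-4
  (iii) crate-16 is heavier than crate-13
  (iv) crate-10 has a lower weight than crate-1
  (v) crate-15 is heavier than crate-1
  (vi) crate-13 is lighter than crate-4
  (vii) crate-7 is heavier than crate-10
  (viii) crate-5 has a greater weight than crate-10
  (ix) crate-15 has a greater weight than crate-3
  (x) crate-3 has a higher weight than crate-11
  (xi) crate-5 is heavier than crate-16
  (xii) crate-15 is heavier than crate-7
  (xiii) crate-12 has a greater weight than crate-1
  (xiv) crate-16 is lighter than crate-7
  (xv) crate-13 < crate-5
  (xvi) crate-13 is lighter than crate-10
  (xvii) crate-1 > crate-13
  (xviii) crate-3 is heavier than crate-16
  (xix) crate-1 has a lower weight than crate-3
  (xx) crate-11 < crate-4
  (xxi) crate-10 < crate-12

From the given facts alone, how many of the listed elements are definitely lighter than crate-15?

Directly below crate-15: crate-1, crate-3, crate-7.
One step further: crate-13, crate-10, crate-16, crate-11 (7 so far).
Nothing else is reachable below crate-15; 7 in all.

7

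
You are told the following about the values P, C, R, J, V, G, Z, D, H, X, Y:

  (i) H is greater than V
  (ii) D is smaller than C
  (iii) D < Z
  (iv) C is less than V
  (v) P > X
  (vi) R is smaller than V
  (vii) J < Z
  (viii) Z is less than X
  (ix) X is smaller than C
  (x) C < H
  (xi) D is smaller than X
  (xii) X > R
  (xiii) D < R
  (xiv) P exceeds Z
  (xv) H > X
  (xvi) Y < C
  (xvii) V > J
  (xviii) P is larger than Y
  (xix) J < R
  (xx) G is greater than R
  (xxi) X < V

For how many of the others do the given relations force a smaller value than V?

From V the given relations immediately reach J, R, X, C.
From those, D, Z, Y — 7 in total.
Nothing else is reachable below V; 7 in all.

7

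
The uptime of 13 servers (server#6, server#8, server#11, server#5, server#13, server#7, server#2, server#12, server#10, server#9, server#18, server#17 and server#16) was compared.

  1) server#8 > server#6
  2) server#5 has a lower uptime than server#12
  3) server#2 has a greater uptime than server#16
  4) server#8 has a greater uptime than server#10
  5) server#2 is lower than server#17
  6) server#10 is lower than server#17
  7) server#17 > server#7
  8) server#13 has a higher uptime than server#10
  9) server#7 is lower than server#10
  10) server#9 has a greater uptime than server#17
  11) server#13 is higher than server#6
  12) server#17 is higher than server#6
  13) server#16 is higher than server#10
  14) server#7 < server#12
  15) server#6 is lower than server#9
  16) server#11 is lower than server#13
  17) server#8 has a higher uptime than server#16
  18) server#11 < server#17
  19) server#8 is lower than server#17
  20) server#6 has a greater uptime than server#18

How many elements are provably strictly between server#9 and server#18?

The relations place server#18 below server#9. An element lies strictly between them when it is forced above server#18 and also forced below server#9.
Above server#18: {server#6, server#13, server#8, server#17}. Below server#9: {server#7, server#10, server#16, server#11, server#6, server#2, server#8, server#17}.
Intersection: {server#6, server#8, server#17} — 3.

3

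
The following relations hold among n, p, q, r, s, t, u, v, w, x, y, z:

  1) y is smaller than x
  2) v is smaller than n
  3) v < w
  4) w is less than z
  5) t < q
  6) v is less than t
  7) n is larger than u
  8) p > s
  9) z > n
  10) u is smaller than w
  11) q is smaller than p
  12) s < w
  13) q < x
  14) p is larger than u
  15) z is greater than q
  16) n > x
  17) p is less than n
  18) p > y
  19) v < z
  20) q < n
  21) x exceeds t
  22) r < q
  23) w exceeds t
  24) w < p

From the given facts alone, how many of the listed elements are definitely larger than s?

From s the given relations immediately reach w, p.
From those, n, z — 4 in total.
Nothing else is reachable above s; 4 in all.

4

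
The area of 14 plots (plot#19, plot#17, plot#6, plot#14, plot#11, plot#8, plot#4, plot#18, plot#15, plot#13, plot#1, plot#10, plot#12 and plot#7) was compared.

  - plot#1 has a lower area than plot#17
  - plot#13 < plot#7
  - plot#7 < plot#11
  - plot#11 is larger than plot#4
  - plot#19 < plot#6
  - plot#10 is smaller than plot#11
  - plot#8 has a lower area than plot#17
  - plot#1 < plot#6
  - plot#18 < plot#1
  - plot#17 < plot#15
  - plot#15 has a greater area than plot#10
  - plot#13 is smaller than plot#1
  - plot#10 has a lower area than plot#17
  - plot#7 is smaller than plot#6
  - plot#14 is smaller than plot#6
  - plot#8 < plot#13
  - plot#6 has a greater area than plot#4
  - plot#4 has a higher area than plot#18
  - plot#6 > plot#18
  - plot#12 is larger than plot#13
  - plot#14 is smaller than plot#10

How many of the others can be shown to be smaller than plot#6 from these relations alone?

The elements the relations force below plot#6 are plot#18, plot#8, plot#13, plot#19, plot#14, plot#1, plot#4, plot#7 — no chain reaches any other.
That is 8.

8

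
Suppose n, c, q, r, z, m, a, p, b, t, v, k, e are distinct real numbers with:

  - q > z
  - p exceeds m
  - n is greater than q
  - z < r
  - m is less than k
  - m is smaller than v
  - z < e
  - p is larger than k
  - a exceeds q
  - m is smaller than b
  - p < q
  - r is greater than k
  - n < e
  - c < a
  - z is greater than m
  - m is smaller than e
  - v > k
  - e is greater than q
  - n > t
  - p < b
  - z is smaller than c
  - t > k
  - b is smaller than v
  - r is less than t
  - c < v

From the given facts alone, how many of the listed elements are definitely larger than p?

6

Directly above p: q, b.
One step further: a, n, e, v (6 so far).
Nothing else is reachable above p; 6 in all.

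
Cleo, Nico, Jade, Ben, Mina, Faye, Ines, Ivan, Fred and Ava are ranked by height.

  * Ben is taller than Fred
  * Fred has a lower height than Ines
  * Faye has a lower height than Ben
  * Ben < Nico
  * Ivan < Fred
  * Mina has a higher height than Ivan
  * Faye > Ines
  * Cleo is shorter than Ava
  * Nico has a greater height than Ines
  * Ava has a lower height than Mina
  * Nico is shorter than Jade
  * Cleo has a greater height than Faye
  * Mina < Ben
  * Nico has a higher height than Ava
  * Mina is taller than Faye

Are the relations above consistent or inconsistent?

consistent

Every relation is compatible with Ivan < Fred < Ines < Faye < Cleo < Ava < Mina < Ben < Nico < Jade; the set is consistent.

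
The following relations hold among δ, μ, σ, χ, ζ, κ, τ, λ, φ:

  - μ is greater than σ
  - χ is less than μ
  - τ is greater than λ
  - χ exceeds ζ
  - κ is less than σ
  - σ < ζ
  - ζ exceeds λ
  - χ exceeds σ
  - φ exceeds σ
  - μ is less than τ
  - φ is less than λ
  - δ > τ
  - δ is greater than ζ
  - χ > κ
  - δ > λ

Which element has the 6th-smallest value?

The consecutive relations fix a unique order: κ < σ < φ < λ < ζ < χ < μ < τ < δ.
Counting 6 from the smallest end gives χ.

χ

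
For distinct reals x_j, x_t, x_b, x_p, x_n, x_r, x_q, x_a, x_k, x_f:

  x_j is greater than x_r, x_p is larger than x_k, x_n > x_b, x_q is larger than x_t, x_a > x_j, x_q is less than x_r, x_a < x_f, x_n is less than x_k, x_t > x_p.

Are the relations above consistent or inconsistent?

Every relation is compatible with x_b < x_n < x_k < x_p < x_t < x_q < x_r < x_j < x_a < x_f; the set is consistent.

consistent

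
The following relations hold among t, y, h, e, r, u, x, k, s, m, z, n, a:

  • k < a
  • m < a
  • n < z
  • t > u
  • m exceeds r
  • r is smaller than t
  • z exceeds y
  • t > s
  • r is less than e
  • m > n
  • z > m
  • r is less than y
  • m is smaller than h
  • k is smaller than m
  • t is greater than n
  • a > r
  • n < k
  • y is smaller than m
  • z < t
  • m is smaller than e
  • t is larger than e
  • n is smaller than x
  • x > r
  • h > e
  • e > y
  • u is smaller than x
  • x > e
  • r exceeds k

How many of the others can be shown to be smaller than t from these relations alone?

9

Directly below t: n, r, u, s, e, z.
One step further: k, y, m (9 so far).
Nothing else is reachable below t; 9 in all.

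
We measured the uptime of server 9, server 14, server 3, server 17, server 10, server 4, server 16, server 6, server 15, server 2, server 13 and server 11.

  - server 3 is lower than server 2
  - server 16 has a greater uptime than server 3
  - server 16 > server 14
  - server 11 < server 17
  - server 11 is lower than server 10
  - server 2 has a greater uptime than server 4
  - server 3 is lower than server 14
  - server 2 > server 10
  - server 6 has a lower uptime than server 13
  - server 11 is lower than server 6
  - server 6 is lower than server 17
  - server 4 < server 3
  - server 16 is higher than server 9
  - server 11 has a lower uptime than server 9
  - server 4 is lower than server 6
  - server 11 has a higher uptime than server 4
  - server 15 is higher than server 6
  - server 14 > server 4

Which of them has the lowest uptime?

server 4

Chaining upward from server 4: directly above it, server 11, server 6, server 3, server 14, server 2; then server 10, server 17, server 13, server 9, server 15, server 16.
That covers every other element, and nothing is given below server 4, so server 4 is the lowest uptime.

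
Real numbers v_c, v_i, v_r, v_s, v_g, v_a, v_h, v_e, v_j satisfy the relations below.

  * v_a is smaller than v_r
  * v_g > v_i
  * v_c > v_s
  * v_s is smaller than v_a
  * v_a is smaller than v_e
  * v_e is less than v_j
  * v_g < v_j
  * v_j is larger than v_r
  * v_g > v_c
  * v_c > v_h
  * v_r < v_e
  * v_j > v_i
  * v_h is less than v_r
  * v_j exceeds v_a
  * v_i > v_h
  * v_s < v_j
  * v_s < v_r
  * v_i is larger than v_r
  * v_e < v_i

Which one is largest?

v_h is not greatest since v_h < v_r; v_s is not greatest since v_s < v_c; v_a is not greatest since v_a < v_e; v_c is not greatest since v_c < v_g; v_r is not greatest since v_r < v_i; v_e is not greatest since v_e < v_i; v_i is not greatest since v_i < v_j; v_g is not greatest since v_g < v_j.
Only v_j has nothing above it, so v_j is the largest.

v_j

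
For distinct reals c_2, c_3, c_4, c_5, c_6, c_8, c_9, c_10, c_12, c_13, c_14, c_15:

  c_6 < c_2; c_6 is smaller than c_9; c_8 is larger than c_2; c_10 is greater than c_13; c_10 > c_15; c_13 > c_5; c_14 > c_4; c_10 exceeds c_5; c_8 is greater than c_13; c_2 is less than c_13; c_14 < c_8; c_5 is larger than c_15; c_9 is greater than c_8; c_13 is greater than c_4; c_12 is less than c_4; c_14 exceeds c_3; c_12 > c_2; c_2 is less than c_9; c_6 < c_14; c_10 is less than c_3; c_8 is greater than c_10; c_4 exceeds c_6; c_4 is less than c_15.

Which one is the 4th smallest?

The consecutive relations fix a unique order: c_6 < c_2 < c_12 < c_4 < c_15 < c_5 < c_13 < c_10 < c_3 < c_14 < c_8 < c_9.
The 4th smallest is c_4.

c_4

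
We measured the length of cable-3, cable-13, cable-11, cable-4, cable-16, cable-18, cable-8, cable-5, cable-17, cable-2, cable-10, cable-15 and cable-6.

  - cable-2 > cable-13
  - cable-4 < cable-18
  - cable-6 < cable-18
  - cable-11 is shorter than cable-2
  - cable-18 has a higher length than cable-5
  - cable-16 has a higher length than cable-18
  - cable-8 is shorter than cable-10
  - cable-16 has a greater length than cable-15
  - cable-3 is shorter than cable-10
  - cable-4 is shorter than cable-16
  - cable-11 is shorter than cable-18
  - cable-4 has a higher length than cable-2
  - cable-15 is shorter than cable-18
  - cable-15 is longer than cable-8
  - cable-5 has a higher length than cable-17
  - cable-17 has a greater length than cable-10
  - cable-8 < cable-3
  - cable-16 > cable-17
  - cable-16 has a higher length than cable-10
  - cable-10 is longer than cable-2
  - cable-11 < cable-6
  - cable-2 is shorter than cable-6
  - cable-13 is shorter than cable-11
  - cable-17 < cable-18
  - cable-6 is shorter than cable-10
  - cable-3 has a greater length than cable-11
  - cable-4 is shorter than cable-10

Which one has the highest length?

Chaining downward from cable-16: directly below it, cable-4, cable-10, cable-17, cable-15, cable-18; then cable-11, cable-8, cable-2, cable-6, cable-3, cable-5; then cable-13.
That covers every other element, and nothing is given above cable-16, so cable-16 is the highest length.

cable-16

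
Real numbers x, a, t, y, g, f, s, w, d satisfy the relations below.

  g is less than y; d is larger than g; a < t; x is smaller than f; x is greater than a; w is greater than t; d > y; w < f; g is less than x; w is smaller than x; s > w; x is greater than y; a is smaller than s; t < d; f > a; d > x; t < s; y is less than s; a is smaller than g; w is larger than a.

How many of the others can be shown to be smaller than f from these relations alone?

6

From f the given relations immediately reach a, w, x.
From those, g, t, y — 6 in total.
No other element is forced below f by the given relations, so the count is 6.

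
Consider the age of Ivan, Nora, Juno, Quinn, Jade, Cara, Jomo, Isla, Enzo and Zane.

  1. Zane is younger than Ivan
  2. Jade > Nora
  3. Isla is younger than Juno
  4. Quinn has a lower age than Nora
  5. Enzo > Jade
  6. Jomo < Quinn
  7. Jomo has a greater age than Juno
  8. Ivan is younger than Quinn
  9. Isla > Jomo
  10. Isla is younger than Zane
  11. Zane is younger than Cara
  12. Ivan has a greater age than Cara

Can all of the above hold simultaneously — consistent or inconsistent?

inconsistent

Chaining the given relations yields Juno < Jomo < Isla, so Juno < Isla. But one relation states Isla < Juno. These cannot both hold.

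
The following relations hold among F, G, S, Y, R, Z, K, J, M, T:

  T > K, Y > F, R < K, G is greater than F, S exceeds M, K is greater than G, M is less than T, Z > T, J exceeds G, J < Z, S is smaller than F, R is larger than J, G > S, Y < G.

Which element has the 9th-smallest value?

Piecing the relations together gives one ordering: M < S < F < Y < G < J < R < K < T < Z.
Counting 9 from the smallest end gives T.

T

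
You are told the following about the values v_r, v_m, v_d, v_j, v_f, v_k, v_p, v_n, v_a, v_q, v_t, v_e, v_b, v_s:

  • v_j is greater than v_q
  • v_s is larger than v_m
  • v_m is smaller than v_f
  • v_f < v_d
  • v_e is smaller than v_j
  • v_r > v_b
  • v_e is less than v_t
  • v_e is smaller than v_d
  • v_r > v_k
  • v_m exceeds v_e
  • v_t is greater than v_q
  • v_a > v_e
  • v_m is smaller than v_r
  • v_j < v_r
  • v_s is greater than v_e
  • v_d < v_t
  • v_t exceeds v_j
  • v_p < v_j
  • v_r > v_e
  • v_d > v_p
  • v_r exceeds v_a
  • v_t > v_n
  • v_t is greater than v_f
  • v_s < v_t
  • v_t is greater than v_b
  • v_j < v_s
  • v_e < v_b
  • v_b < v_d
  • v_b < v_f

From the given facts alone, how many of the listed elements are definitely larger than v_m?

5

Directly above v_m: v_s, v_f, v_r.
One step further: v_d, v_t (5 so far).
No other element is forced above v_m by the given relations, so the count is 5.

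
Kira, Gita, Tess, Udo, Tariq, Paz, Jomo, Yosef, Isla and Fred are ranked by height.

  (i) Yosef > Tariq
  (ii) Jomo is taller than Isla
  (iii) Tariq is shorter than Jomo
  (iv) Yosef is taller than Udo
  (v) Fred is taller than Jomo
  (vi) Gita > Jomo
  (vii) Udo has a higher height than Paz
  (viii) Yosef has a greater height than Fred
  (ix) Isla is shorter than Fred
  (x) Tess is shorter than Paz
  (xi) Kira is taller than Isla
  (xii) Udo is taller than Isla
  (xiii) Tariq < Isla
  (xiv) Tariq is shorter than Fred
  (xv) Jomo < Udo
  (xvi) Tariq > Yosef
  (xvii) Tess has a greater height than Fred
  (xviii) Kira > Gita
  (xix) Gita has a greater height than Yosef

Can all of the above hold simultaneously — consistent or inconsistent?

inconsistent

We have Yosef < Tariq stated directly, yet also Tariq < Isla < Jomo < Fred < Tess < Paz < Udo < Yosef by chaining the others — so Tariq < Yosef. Contradiction.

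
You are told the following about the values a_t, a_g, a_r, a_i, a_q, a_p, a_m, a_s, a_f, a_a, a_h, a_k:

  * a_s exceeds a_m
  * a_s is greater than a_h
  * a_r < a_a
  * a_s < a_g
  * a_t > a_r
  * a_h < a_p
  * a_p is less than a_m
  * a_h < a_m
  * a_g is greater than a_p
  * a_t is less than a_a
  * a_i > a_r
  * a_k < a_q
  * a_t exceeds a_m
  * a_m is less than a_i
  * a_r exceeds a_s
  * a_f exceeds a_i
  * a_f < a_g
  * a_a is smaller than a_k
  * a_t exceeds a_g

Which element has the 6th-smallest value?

a_i

Piecing the relations together gives one ordering: a_h < a_p < a_m < a_s < a_r < a_i < a_f < a_g < a_t < a_a < a_k < a_q.
The 6th smallest is a_i.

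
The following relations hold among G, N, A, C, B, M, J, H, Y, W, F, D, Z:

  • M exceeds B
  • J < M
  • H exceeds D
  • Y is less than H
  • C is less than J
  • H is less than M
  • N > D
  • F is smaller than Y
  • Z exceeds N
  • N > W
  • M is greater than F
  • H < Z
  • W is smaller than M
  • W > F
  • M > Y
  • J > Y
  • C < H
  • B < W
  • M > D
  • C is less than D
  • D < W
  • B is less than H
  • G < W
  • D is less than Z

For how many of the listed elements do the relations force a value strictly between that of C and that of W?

The relations place C below W. An element lies strictly between them when it is forced above C and also forced below W.
Above C: {D, J, H, M, N, Z}. Below W: {G, F, D, B}.
Intersection: {D} — 1.

1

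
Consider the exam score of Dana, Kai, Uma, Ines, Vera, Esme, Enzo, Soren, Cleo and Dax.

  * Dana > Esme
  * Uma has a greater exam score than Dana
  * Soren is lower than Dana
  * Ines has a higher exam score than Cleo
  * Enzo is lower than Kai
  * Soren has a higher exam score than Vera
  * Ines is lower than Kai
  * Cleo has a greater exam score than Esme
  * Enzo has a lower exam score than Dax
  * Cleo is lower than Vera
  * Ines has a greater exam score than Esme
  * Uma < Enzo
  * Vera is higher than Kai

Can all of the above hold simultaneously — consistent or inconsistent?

Chaining the given relations yields Kai < Vera < Soren < Dana < Uma < Enzo, so Kai < Enzo. But one relation states Enzo < Kai. These cannot both hold.

inconsistent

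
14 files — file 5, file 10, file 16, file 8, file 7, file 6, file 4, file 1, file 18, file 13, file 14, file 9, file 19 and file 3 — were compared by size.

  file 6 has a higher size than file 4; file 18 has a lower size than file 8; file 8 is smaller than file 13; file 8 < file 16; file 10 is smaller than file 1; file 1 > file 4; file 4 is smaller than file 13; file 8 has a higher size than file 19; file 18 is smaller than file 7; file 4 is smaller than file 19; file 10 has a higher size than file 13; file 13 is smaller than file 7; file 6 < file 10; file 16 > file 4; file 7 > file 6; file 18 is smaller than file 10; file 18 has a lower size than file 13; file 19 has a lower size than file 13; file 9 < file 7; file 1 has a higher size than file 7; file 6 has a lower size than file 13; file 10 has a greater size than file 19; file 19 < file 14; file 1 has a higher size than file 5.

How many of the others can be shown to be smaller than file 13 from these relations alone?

5

Directly below file 13: file 4, file 6, file 19, file 18, file 8.
No other element is forced below file 13 by the given relations, so the count is 5.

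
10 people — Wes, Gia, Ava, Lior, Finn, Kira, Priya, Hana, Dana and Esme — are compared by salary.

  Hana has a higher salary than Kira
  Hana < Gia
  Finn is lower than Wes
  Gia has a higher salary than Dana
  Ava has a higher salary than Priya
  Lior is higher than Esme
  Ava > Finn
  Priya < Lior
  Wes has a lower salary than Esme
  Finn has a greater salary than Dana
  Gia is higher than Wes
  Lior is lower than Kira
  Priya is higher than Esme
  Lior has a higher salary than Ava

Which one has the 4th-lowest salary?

Esme

Piecing the relations together gives one ordering: Dana < Finn < Wes < Esme < Priya < Ava < Lior < Kira < Hana < Gia.
The 4th smallest is Esme.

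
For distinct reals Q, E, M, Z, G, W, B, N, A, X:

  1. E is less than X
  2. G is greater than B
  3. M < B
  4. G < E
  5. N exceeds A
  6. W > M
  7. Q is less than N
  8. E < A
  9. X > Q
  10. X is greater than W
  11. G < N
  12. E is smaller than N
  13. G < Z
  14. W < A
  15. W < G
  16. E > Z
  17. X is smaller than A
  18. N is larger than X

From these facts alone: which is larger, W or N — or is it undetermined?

The relevant relations are W < G; G < Z; Z < E; E < X; X < A; A < N.
Chaining these gives W < G < Z < E < X < A < N.
So N is larger.

N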